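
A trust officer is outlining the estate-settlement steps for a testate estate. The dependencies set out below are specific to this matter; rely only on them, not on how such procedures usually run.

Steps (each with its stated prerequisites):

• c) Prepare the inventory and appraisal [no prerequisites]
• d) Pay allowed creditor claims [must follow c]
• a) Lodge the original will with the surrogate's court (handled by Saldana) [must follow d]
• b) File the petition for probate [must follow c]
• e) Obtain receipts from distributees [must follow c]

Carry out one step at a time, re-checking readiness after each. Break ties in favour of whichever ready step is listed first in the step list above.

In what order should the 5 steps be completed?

c, d, a, b, e

Only c has no prerequisites, so it is first.
Ready: d, b and e. d is listed earlier → d.
a, b and e are all available; a is listed earlier → a.
Ready: b and e. b is listed earlier → b.
Next only e has its prerequisites met → e.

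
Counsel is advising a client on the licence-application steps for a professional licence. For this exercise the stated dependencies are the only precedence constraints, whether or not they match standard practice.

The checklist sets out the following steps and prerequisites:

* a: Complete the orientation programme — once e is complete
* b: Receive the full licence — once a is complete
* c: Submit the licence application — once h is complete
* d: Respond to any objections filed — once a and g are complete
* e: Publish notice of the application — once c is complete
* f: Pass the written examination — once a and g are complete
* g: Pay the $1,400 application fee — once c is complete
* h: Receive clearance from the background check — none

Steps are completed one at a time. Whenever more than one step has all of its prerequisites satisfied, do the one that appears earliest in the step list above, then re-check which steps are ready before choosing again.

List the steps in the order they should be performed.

h, c, e, a, b, g, d, f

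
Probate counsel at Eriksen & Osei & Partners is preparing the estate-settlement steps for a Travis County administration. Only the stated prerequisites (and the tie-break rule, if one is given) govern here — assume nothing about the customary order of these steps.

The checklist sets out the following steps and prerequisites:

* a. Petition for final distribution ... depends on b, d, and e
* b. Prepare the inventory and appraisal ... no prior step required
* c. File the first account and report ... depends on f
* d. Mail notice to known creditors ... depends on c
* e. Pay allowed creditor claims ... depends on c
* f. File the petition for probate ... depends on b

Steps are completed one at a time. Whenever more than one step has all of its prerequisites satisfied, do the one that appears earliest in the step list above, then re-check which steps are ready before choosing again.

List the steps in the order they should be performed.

b f c d e a

b is the only step with nothing outstanding, so it goes first.
f needed b, now all done → f.
c is the only step now ready → c.
Ready: d and e. d is listed earlier → d.
That leaves e as the only ready step → e.
Next only a has its prerequisites met → a.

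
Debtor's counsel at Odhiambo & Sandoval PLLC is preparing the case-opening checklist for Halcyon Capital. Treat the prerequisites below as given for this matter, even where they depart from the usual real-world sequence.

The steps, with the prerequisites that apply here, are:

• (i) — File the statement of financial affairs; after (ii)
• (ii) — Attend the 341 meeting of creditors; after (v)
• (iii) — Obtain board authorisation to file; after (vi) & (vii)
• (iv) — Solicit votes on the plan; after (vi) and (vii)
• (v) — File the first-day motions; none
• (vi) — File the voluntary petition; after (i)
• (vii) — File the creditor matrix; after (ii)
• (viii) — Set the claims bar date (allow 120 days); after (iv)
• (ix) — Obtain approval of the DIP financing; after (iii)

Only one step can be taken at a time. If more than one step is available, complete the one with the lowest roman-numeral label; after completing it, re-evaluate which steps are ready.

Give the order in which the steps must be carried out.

(v), (ii), (i), (vi), (vii), (iii), (iv), (viii), (ix)

(v) is the only step with nothing outstanding, so it goes first.
(ii) is the only step now ready → (ii).
(i) and (vii) are both available; (i) has the earlier label → (i).
Ready: (vi) and (vii). (vi) has the earlier label → (vi).
(vii) needed (ii), now all done → (vii).
(iii) and (iv) are both available; (iii) has the earlier label → (iii).
(ix) now also ready, so the ready set is {(iv), (ix)}; (iv) has the earlier label → (iv).
Now (viii) and (ix) have their prerequisites met. (viii) has the earlier label, so (viii) next.
Next only (ix) has its prerequisites met → (ix).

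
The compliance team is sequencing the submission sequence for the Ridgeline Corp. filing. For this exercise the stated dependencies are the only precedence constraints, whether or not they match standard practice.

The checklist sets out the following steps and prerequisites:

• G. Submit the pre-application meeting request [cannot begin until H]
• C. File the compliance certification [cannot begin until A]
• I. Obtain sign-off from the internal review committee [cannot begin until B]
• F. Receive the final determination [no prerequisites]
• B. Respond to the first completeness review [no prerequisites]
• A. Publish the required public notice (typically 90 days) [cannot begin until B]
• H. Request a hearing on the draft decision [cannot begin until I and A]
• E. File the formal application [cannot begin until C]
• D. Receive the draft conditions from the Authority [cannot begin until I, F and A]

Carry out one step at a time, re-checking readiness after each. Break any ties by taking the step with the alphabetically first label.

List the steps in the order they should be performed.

B A C E F I D H G

B and F have no prerequisites; B has the earlier label, so B is first.
Now A, F and I have their prerequisites met. A has the earlier label, so A next.
C, F and I are all available; C has the earlier label → C.
E now also ready, so the ready set is {E, F, I}; E has the earlier label → E.
Now F and I have their prerequisites met. F has the earlier label, so F next.
That leaves I as the only ready step → I.
Now D and H have their prerequisites met. D has the earlier label, so D next.
H is the only step now ready → H.
Next only G has its prerequisites met → G.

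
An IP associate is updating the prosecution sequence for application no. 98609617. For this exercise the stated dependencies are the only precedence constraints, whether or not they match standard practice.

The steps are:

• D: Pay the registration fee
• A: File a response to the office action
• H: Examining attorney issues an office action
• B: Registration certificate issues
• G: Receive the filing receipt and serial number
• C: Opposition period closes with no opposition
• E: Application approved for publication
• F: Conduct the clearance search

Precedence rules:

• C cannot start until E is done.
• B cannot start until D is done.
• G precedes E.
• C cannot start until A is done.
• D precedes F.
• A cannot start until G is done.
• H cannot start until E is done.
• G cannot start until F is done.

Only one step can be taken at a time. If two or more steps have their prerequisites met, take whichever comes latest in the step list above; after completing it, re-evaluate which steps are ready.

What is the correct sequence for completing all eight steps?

D, F, G, E, B, H, A, C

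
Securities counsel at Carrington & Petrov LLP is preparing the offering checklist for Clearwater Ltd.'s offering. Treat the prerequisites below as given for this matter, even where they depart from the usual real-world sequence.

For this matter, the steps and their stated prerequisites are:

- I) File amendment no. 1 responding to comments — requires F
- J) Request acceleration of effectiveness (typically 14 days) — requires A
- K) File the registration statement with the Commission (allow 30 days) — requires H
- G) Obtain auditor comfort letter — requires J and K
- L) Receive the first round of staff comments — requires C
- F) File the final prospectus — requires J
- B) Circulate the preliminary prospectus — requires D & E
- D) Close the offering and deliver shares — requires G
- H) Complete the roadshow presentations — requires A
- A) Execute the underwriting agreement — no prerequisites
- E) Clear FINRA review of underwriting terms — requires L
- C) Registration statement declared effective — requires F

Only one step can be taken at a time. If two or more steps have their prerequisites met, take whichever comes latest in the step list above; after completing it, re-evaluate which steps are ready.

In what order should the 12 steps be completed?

A is the only step with nothing outstanding, so it goes first.
H and J are both available; H is listed later → H.
K and J are both available; K is listed later → K.
That leaves J as the only ready step → J.
F and G are both available; F is listed later → F.
C, G and I are all available; C is listed later → C.
L now also ready, so the ready set is {L, G, I}; L is listed later → L.
E, G and I are all available; E is listed later → E.
Now G and I have their prerequisites met. G is listed later, so G next.
D now also ready, so the ready set is {D, I}; D is listed later → D.
B now also ready, so the ready set is {B, I}; B is listed later → B.
I needed F, now all done → I.

A H K J F C L E G D B I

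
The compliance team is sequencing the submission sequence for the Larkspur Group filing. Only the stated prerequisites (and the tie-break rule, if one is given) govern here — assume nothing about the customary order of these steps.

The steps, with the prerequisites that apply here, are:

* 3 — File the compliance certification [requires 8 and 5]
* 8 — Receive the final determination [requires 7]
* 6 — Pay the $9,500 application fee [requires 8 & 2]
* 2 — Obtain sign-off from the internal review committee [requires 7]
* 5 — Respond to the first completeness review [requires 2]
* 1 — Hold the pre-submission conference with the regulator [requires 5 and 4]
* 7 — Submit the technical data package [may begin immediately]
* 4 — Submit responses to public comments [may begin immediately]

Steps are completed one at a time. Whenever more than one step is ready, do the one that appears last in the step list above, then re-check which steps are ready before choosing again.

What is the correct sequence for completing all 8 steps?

4 7 2 5 1 8 6 3

Nothing is required for 4 and 7. 4 is listed later → 4 first.
Next only 7 has its prerequisites met → 7.
2 and 8 are both available; 2 is listed later → 2.
5 and 8 are both available; 5 is listed later → 5.
1 and 8 are both available; 1 is listed later → 1.
8 needed 7, now all done → 8.
Now 6 and 3 have their prerequisites met. 6 is listed later, so 6 next.
3 needed 5 and 8, now all done → 3.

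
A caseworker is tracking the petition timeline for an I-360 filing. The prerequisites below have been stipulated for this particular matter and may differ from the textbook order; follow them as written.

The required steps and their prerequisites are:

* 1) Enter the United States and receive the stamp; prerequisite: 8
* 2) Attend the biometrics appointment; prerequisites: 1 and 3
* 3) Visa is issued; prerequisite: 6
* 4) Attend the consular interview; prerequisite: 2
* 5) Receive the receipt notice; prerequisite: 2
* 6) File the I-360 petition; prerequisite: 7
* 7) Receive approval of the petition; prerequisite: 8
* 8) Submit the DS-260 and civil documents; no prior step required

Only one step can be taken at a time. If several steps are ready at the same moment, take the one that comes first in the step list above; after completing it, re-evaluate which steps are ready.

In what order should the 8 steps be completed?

8 1 7 6 3 2 4 5

Only 8 has no prerequisites, so it is first.
Ready: 1 and 7. 1 is listed earlier → 1.
That leaves 7 as the only ready step → 7.
6 is the only step now ready → 6.
Next only 3 has its prerequisites met → 3.
2 needed 1 and 3, now all done → 2.
Now 4 and 5 have their prerequisites met. 4 is listed earlier, so 4 next.
Next only 5 has its prerequisites met → 5.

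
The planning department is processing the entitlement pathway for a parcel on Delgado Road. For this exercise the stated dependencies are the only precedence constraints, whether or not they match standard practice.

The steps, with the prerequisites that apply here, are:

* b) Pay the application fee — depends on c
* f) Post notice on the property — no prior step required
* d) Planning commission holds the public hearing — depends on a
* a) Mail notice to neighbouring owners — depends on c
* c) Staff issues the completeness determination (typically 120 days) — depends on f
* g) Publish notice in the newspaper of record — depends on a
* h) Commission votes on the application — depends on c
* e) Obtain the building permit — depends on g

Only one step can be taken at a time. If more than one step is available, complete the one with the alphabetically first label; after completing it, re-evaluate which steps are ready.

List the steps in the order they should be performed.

f → c → a → b → d → g → e → h

f has no prerequisites → f first.
c needed f, now all done → c.
Ready: a, b and h. a has the earlier label → a.
d and g now also ready, so the ready set is {b, d, g, h}; b has the earlier label → b.
Now d, g and h have their prerequisites met. d has the earlier label, so d next.
g and h are both available; g has the earlier label → g.
e now also ready, so the ready set is {e, h}; e has the earlier label → e.
h needed c, now all done → h.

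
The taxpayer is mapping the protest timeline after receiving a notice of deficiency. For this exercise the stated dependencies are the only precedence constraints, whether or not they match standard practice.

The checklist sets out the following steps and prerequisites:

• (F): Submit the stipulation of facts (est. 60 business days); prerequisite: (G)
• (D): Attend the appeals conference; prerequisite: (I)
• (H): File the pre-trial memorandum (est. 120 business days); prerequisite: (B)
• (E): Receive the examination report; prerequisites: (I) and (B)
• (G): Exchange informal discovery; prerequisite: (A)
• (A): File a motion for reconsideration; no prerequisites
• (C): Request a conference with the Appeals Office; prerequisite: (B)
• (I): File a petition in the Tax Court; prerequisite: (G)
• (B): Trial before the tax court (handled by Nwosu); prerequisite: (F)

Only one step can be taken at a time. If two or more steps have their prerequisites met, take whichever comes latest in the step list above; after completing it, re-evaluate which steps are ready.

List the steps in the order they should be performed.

(A), (G), (I), (D), (F), (B), (C), (E), (H)

(A) has no prerequisites → (A) first.
(G) is the only step now ready → (G).
(I) and (F) are both available; (I) is listed later → (I).
Now (D) and (F) have their prerequisites met. (D) is listed later, so (D) next.
That leaves (F) as the only ready step → (F).
(B) is the only step now ready → (B).
Ready: (C), (E) and (H). (C) is listed later → (C).
Now (E) and (H) have their prerequisites met. (E) is listed later, so (E) next.
Next only (H) has its prerequisites met → (H).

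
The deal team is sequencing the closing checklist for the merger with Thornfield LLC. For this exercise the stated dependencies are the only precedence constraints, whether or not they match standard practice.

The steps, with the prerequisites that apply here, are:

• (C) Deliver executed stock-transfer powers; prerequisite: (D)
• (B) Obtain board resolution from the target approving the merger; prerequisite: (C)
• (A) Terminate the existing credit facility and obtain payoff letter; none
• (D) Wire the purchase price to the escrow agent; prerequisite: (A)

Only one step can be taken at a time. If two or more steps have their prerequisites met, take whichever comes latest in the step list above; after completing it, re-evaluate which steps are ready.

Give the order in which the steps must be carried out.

Only (A) has no prerequisites, so it is first.
(D) needed (A), now all done → (D).
(C) is the only step now ready → (C).
(B) is the only step now ready → (B).

(A), (D), (C), (B)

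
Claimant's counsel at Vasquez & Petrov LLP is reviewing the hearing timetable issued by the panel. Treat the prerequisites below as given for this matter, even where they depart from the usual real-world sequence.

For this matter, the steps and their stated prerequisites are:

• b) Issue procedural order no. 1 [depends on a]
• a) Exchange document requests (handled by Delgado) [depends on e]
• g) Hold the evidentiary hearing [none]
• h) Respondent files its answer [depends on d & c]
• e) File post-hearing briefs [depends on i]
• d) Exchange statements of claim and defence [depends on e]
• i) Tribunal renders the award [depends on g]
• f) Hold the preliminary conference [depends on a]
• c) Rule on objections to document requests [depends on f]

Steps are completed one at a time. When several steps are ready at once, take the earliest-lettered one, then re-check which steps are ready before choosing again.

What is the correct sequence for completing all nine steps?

g has no prerequisites → g first.
i is the only step now ready → i.
That leaves e as the only ready step → e.
Now a and d have their prerequisites met. a has the earlier label, so a next.
b and f now also ready, so the ready set is {b, d, f}; b has the earlier label → b.
Now d and f have their prerequisites met. d has the earlier label, so d next.
f needed a, now all done → f.
c needed f, now all done → c.
That leaves h as the only ready step → h.

g, i, e, a, b, d, f, c, h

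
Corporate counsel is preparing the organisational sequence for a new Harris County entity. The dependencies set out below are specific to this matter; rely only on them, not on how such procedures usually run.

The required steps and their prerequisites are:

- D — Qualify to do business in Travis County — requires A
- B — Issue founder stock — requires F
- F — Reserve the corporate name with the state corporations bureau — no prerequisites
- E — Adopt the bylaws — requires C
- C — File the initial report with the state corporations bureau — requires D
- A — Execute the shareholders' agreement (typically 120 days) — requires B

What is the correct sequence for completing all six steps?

F has no prerequisites → F first.
B needed F, now all done → B.
A needed B, now all done → A.
Next only D has its prerequisites met → D.
That leaves C as the only ready step → C.
E needed C, now all done → E.

F, B, A, D, C, E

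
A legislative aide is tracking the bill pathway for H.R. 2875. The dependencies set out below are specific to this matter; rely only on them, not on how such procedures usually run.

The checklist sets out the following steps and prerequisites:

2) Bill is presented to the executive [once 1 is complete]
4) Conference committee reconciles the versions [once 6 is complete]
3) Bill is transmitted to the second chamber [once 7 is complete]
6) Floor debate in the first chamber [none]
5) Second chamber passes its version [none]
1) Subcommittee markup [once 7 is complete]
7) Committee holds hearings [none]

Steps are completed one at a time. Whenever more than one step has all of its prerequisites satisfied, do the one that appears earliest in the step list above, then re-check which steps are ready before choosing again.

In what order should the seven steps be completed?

6, 4, 5, 7, 3, 1, 2

6, 5 and 7 have no prerequisites; 6 is listed earlier, so 6 is first.
4 now also ready, so the ready set is {4, 5, 7}; 4 is listed earlier → 4.
Now 5 and 7 have their prerequisites met. 5 is listed earlier, so 5 next.
7 is the only step now ready → 7.
Now 3 and 1 have their prerequisites met. 3 is listed earlier, so 3 next.
1 needed 7, now all done → 1.
2 is the only step now ready → 2.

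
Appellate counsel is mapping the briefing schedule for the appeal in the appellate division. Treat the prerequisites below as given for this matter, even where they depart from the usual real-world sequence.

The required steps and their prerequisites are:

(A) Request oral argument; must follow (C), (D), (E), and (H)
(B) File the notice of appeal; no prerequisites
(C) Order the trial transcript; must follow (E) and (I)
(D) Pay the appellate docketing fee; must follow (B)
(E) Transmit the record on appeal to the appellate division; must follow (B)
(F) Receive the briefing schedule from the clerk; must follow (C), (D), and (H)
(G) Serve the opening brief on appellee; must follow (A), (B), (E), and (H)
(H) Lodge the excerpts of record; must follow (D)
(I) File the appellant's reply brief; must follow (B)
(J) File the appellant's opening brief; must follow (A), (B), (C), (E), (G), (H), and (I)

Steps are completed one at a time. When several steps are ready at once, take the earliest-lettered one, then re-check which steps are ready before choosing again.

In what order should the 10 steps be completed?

(B) → (D) → (E) → (H) → (I) → (C) → (A) → (F) → (G) → (J)

(B) has no prerequisites → (B) first.
(D), (E) and (I) are all available; (D) has the earlier label → (D).
(H) now also ready, so the ready set is {(E), (H), (I)}; (E) has the earlier label → (E).
Ready: (H) and (I). (H) has the earlier label → (H).
(I) needed (B), now all done → (I).
(C) needed (E) and (I), now all done → (C).
(A) and (F) are both available; (A) has the earlier label → (A).
(G) now also ready, so the ready set is {(F), (G)}; (F) has the earlier label → (F).
That leaves (G) as the only ready step → (G).
That leaves (J) as the only ready step → (J).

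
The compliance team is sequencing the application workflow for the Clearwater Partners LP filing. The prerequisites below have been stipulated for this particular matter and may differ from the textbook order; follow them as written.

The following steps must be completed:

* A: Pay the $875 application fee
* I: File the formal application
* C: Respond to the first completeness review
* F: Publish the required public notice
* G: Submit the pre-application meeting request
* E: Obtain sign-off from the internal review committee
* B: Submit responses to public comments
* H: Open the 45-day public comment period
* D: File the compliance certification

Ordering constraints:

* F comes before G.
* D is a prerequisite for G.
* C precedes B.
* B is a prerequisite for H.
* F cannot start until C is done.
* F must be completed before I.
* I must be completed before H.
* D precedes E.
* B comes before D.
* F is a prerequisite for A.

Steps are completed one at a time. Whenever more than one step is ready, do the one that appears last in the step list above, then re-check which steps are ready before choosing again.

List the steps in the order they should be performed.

C has no prerequisites → C first.
Ready: B and F. B is listed later → B.
Ready: D and F. D is listed later → D.
Ready: E and F. E is listed later → E.
F needed C, now all done → F.
Now G, I and A have their prerequisites met. G is listed later, so G next.
I and A are both available; I is listed later → I.
H now also ready, so the ready set is {H, A}; H is listed later → H.
Next only A has its prerequisites met → A.

C → B → D → E → F → G → I → H → A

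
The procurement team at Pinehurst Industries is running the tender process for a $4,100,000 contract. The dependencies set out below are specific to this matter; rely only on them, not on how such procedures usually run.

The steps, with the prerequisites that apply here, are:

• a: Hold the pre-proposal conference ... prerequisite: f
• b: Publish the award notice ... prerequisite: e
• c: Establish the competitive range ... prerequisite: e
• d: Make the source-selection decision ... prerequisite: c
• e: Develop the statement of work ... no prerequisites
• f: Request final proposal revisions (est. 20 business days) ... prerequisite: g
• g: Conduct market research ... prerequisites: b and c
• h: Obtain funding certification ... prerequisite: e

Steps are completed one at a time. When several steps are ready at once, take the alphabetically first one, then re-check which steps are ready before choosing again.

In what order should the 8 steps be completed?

Only e has no prerequisites, so it is first.
Ready: b, c and h. b has the earlier label → b.
Ready: c and h. c has the earlier label → c.
Now d, g and h have their prerequisites met. d has the earlier label, so d next.
Ready: g and h. g has the earlier label → g.
Ready: f and h. f has the earlier label → f.
Now a and h have their prerequisites met. a has the earlier label, so a next.
h needed e, now all done → h.

e, b, c, d, g, f, a, h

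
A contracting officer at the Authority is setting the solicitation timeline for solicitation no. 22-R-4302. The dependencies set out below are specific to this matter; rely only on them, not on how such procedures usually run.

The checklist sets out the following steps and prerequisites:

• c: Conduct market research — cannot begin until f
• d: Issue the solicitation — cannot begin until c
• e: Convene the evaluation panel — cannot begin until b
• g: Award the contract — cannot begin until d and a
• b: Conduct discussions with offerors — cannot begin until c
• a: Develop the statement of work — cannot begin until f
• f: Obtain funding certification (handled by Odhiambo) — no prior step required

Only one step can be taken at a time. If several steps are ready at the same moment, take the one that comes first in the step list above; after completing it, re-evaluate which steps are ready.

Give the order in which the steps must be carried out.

f is the only step with nothing outstanding, so it goes first.
Ready: c and a. c is listed earlier → c.
Now d, b and a have their prerequisites met. d is listed earlier, so d next.
Now b and a have their prerequisites met. b is listed earlier, so b next.
Ready: e and a. e is listed earlier → e.
That leaves a as the only ready step → a.
g needed d and a, now all done → g.

f → c → d → b → e → a → g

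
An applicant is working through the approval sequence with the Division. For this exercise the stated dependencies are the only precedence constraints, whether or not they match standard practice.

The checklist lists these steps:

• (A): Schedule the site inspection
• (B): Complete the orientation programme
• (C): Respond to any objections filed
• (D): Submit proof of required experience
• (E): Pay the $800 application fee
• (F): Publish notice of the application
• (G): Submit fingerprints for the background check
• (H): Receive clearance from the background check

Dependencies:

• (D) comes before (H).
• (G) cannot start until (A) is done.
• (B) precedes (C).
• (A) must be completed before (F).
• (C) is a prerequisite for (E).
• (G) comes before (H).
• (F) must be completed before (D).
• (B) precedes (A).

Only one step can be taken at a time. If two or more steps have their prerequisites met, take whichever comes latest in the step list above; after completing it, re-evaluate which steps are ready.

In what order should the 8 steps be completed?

(B) → (C) → (E) → (A) → (G) → (F) → (D) → (H)

Only (B) has no prerequisites, so it is first.
Ready: (C) and (A). (C) is listed later → (C).
(E) now also ready, so the ready set is {(E), (A)}; (E) is listed later → (E).
That leaves (A) as the only ready step → (A).
(G) and (F) are both available; (G) is listed later → (G).
(F) needed (A), now all done → (F).
(D) is the only step now ready → (D).
Next only (H) has its prerequisites met → (H).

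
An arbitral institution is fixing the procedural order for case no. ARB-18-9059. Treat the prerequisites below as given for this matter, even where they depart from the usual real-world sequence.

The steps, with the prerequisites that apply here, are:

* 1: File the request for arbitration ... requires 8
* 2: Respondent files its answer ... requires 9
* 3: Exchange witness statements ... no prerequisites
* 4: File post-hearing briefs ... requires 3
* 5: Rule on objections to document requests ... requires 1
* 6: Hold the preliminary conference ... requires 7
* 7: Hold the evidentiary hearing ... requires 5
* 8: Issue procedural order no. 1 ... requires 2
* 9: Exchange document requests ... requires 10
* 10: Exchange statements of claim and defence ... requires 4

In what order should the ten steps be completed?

Only 3 has no prerequisites, so it is first.
Next only 4 has its prerequisites met → 4.
Next only 10 has its prerequisites met → 10.
Next only 9 has its prerequisites met → 9.
Next only 2 has its prerequisites met → 2.
That leaves 8 as the only ready step → 8.
1 is the only step now ready → 1.
5 needed 1, now all done → 5.
7 is the only step now ready → 7.
Next only 6 has its prerequisites met → 6.

3 → 4 → 10 → 9 → 2 → 8 → 1 → 5 → 7 → 6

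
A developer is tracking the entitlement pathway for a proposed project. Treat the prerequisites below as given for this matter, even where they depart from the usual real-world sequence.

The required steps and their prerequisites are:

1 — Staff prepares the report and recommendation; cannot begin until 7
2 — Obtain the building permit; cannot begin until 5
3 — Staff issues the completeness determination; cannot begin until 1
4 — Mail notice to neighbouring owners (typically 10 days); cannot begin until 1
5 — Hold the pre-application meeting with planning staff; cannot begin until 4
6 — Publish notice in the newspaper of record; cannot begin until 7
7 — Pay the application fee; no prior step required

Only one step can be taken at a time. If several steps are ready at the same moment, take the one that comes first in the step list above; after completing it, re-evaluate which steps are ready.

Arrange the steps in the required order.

7 → 1 → 3 → 4 → 5 → 2 → 6

7 is the only step with nothing outstanding, so it goes first.
Ready: 1 and 6. 1 is listed earlier → 1.
3 and 4 now also ready, so the ready set is {3, 4, 6}; 3 is listed earlier → 3.
Now 4 and 6 have their prerequisites met. 4 is listed earlier, so 4 next.
5 now also ready, so the ready set is {5, 6}; 5 is listed earlier → 5.
2 and 6 are both available; 2 is listed earlier → 2.
6 needed 7, now all done → 6.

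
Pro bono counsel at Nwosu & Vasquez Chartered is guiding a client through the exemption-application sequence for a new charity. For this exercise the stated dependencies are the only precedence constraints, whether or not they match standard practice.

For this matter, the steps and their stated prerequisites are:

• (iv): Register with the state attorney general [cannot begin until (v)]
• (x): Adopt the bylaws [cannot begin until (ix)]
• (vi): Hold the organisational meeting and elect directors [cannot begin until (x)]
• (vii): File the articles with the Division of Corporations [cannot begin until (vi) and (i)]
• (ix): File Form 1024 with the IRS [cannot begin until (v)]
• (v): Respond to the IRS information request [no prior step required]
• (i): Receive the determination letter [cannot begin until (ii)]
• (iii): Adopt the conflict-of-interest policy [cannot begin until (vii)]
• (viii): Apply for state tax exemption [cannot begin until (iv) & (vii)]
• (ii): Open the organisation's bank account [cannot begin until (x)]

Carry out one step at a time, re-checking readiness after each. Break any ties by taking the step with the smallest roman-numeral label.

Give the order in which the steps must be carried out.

(v) has no prerequisites → (v) first.
(iv) and (ix) are both available; (iv) has the earlier label → (iv).
(ix) needed (v), now all done → (ix).
(x) needed (ix), now all done → (x).
Now (ii) and (vi) have their prerequisites met. (ii) has the earlier label, so (ii) next.
(i) now also ready, so the ready set is {(i), (vi)}; (i) has the earlier label → (i).
(vi) needed (x), now all done → (vi).
(vii) is the only step now ready → (vii).
Now (iii) and (viii) have their prerequisites met. (iii) has the earlier label, so (iii) next.
(viii) is the only step now ready → (viii).

(v) (iv) (ix) (x) (ii) (i) (vi) (vii) (iii) (viii)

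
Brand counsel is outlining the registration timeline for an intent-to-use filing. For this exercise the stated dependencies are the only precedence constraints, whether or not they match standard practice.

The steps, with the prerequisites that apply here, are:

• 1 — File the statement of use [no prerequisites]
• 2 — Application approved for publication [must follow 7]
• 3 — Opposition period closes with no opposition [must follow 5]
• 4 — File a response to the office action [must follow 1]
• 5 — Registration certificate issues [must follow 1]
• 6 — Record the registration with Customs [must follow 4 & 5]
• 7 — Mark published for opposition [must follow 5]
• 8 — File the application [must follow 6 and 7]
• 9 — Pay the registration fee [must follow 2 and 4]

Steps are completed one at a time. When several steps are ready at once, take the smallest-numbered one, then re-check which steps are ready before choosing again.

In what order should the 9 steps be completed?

1 has no prerequisites → 1 first.
4 and 5 are both available; 4 has the earlier label → 4.
5 needed 1, now all done → 5.
Ready: 3, 6 and 7. 3 has the earlier label → 3.
6 and 7 are both available; 6 has the earlier label → 6.
7 needed 5, now all done → 7.
2 and 8 are both available; 2 has the earlier label → 2.
9 now also ready, so the ready set is {8, 9}; 8 has the earlier label → 8.
That leaves 9 as the only ready step → 9.

1 4 5 3 6 7 2 8 9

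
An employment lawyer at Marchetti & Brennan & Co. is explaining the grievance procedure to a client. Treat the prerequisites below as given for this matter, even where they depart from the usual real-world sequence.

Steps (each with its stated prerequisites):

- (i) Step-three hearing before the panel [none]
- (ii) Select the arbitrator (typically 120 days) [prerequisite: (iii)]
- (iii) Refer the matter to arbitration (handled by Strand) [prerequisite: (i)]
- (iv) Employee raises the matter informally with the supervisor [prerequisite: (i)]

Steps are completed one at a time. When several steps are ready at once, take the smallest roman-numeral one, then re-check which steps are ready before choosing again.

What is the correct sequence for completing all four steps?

(i) is the only step with nothing outstanding, so it goes first.
(iii) and (iv) are both available; (iii) has the earlier label → (iii).
(ii) now also ready, so the ready set is {(ii), (iv)}; (ii) has the earlier label → (ii).
That leaves (iv) as the only ready step → (iv).

(i), (iii), (ii), (iv)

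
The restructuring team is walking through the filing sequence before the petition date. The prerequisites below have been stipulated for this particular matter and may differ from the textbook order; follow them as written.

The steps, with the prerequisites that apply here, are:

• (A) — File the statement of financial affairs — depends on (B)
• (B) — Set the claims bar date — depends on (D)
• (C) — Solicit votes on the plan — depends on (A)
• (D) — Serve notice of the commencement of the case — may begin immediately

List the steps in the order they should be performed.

(D), (B), (A), (C)

Only (D) has no prerequisites, so it is first.
(B) needed (D), now all done → (B).
That leaves (A) as the only ready step → (A).
Next only (C) has its prerequisites met → (C).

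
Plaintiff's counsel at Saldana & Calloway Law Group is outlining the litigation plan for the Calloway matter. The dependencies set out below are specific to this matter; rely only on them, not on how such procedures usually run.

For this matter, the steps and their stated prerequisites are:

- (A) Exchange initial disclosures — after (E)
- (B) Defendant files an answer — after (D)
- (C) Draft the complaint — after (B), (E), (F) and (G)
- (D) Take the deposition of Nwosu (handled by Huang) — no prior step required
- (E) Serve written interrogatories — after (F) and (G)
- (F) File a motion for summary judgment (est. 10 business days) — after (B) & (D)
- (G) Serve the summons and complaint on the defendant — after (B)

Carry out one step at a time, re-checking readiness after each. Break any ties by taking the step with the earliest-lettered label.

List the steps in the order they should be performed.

(D), (B), (F), (G), (E), (A), (C)

(D) is the only step with nothing outstanding, so it goes first.
(B) needed (D), now all done → (B).
(F) and (G) are both available; (F) has the earlier label → (F).
That leaves (G) as the only ready step → (G).
(E) needed (F) and (G), now all done → (E).
Ready: (A) and (C). (A) has the earlier label → (A).
(C) needed (B), (E), (F) and (G), now all done → (C).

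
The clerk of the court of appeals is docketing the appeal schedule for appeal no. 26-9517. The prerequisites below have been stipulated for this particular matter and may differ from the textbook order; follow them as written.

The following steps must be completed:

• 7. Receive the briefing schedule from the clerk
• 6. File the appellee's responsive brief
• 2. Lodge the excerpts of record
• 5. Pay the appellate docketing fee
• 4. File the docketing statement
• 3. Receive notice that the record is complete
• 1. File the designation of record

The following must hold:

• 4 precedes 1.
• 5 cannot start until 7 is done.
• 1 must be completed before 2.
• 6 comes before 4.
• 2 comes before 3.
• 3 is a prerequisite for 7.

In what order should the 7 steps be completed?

Only 6 has no prerequisites, so it is first.
4 needed 6, now all done → 4.
1 needed 4, now all done → 1.
2 needed 1, now all done → 2.
3 is the only step now ready → 3.
That leaves 7 as the only ready step → 7.
That leaves 5 as the only ready step → 5.

6, 4, 1, 2, 3, 7, 5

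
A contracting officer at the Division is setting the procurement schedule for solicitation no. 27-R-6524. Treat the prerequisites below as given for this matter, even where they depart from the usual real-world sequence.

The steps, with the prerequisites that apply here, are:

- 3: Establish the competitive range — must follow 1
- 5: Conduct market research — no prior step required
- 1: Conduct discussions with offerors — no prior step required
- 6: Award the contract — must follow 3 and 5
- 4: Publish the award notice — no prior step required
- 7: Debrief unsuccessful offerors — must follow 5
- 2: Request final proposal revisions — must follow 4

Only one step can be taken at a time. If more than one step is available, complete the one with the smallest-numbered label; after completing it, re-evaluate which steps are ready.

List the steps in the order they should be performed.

1 → 3 → 4 → 2 → 5 → 6 → 7

1, 4 and 5 have no prerequisites; 1 has the earlier label, so 1 is first.
3 now also ready, so the ready set is {3, 4, 5}; 3 has the earlier label → 3.
Ready: 4 and 5. 4 has the earlier label → 4.
Now 2 and 5 have their prerequisites met. 2 has the earlier label, so 2 next.
Next only 5 has its prerequisites met → 5.
Ready: 6 and 7. 6 has the earlier label → 6.
7 is the only step now ready → 7.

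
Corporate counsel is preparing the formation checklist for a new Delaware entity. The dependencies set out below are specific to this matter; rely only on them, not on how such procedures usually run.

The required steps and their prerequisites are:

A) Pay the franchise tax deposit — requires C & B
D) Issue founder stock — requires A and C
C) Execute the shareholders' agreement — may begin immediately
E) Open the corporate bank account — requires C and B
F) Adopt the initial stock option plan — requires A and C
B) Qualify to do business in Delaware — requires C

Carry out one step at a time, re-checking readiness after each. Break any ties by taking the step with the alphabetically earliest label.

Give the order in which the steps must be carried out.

C B A D E F

C has no prerequisites → C first.
That leaves B as the only ready step → B.
A and E are both available; A has the earlier label → A.
D and F now also ready, so the ready set is {D, E, F}; D has the earlier label → D.
Now E and F have their prerequisites met. E has the earlier label, so E next.
Next only F has its prerequisites met → F.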